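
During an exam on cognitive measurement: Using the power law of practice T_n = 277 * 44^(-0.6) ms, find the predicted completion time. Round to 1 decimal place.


T_n = 277 * 44^(-0.6)
44^(-0.6) = 0.103259
T_n = 277 * 0.103259
= 28.6 ms


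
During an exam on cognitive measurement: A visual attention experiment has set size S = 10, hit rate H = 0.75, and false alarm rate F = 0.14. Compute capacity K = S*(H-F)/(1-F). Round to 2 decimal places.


K = S * (H - F) / (1 - F)
H - F = 0.61
1 - F = 0.86
K = 10 * 0.61 / 0.86
= 7.09


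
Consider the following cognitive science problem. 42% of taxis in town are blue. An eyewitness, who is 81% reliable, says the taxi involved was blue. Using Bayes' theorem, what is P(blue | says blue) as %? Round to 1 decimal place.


P(blue | says blue) = P(says blue | blue)*P(blue) / [P(says blue | blue)*P(blue) + P(says blue | not blue)*P(not blue)]
Numerator = 0.81 * 0.42 = 0.3402
False identification = 0.19 * 0.58 = 0.1102
P = 0.3402 / (0.3402 + 0.1102)
= 0.3402 / 0.4504
As percentage = 75.5


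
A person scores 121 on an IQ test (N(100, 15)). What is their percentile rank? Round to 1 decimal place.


z = (IQ - mean) / SD
z = (121 - 100) / 15 = 1.4
Percentile = Phi(1.4) * 100
Phi(1.4) = 0.919243
= 91.9


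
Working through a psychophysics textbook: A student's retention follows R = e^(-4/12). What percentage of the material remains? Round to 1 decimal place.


R = e^(-t/S)
-t/S = -4/12 = -0.333333
R = e^(-0.333333) = 0.716532
Percentage = 0.716532 * 100
= 71.7


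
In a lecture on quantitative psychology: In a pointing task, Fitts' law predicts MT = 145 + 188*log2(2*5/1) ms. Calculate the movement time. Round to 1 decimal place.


MT = 145 + 188 * log2(2*5/1)
2D/W = 10.0
log2(10.0) = 3.3219
MT = 145 + 188 * 3.3219
= 769.5 ms


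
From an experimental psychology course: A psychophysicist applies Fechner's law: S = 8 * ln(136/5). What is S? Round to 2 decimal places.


S = 8 * ln(136/5)
I/I0 = 27.2
ln(27.2) = 3.3032
S = 8 * 3.3032
= 26.43


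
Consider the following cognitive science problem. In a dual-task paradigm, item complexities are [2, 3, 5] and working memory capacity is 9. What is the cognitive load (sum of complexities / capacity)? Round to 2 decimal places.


Total complexity = 2 + 3 + 5 = 10
Load = total / capacity = 10 / 9
= 1.11


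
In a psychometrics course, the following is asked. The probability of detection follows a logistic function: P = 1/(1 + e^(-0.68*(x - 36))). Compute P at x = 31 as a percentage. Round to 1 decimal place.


P(x) = 1/(1 + e^(-0.68*(31 - 36)))
Exponent = -0.68 * -5 = 3.4
e^(3.4) = 29.9641
P = 1/(1 + 29.9641) = 0.032295
Percentage = 3.2


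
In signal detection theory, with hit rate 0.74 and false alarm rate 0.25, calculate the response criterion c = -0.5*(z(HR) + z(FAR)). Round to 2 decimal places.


c = -0.5 * (z(HR) + z(FAR))
z(0.74) = 0.6433
z(0.25) = -0.6745
c = -0.5 * (0.6433 + -0.6745)
= -0.5 * -0.0312
= 0.02


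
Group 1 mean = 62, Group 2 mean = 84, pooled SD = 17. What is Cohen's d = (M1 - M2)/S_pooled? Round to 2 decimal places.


Cohen's d = (M1 - M2) / S_pooled
= (62 - 84) / 17
= -22 / 17
= -1.29


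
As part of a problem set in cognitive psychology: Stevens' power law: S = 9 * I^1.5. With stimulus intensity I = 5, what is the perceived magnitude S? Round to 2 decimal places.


S = 9 * 5^1.5
5^1.5 = 11.1803
S = 9 * 11.1803
= 100.62


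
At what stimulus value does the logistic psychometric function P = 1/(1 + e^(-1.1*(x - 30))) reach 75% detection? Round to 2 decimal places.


At P = 0.75: 0.75 = 1/(1 + e^(-k*(x-x0)))
Solving: e^(-k*(x-x0)) = 1/3
x = x0 + ln(3)/k
ln(3) = 1.0986
x = 30 + 1.0986/1.1
= 30 + 0.9987
= 31.00


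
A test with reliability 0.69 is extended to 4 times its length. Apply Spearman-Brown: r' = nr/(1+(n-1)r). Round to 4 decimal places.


r_new = n*r / (1 + (n-1)*r)
Numerator = 4 * 0.69 = 2.76
Denominator = 1 + 3 * 0.69 = 3.07
r_new = 2.76 / 3.07
= 0.8990


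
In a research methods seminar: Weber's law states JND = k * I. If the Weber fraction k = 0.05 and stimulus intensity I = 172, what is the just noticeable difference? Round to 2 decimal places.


JND = k * I
JND = 0.05 * 172
= 8.60


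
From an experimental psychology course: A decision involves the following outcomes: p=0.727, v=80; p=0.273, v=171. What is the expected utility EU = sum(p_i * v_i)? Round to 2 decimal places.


EU = sum(p_i * v_i)
0.727 * 80 = 58.16
0.273 * 171 = 46.683
EU = 58.16 + 46.683
= 104.84


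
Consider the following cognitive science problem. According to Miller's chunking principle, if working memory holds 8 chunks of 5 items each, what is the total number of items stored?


Total items = chunks * items_per_chunk
= 8 * 5
= 40


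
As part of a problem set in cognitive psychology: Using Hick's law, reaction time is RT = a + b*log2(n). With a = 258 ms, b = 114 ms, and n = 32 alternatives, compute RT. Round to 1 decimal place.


RT = 258 + 114 * log2(32)
log2(32) = 5.0
RT = 258 + 114 * 5.0
= 258 + 570.0
= 828.0 ms


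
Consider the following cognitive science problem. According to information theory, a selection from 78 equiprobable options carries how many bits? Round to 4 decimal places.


H = log2(n)
H = log2(78)
= 6.2854


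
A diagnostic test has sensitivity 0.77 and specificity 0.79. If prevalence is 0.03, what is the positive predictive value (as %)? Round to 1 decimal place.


PPV = (sens * prev) / (sens * prev + (1-spec) * (1-prev))
Numerator = 0.77 * 0.03 = 0.0231
P(positive and no disease) = (1 - spec) * (1 - prev) = (1 - 0.79) * (1 - 0.03) = 0.2037
Denominator = 0.0231 + 0.2037 = 0.2268
PPV = 0.0231 / 0.2268 = 0.101852
As percentage = 10.2


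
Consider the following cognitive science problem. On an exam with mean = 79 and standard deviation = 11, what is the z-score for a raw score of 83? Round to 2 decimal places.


z = (X - mu) / sigma
= (83 - 79) / 11
= 4 / 11
= 0.36


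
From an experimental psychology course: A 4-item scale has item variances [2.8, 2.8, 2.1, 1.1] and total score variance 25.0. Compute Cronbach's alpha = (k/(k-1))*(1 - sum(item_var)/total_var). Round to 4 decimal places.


alpha = (k/(k-1)) * (1 - sum(s_i^2)/s_total^2)
sum(item variances) = 8.8
k/(k-1) = 4/3 = 1.333333
1 - 8.8/25.0 = 1 - 0.352 = 0.648
alpha = 1.333333 * 0.648
= 0.8640


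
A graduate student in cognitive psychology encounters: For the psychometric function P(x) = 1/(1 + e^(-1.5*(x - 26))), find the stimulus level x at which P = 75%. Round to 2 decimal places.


At P = 0.75: 0.75 = 1/(1 + e^(-k*(x-x0)))
Solving: e^(-k*(x-x0)) = 1/3
x = x0 + ln(3)/k
ln(3) = 1.0986
x = 26 + 1.0986/1.5
= 26 + 0.7324
= 26.73


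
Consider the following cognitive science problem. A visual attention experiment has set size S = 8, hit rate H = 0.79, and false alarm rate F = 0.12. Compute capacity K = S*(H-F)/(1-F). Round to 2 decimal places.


K = S * (H - F) / (1 - F)
H - F = 0.67
1 - F = 0.88
K = 8 * 0.67 / 0.88
= 6.09


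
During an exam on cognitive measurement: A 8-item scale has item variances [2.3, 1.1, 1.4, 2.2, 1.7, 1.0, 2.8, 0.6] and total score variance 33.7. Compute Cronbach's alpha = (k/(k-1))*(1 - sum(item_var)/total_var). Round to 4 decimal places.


alpha = (k/(k-1)) * (1 - sum(s_i^2)/s_total^2)
sum(item variances) = 13.1
k/(k-1) = 8/7 = 1.142857
1 - 13.1/33.7 = 1 - 0.388724 = 0.611276
alpha = 1.142857 * 0.611276
= 0.6986


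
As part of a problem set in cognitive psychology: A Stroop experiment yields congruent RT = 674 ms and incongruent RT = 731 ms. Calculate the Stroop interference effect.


Stroop effect = RT(incongruent) - RT(congruent)
= 731 - 674
= 57 ms


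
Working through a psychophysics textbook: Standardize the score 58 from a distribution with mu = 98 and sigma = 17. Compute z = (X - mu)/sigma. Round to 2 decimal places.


z = (X - mu) / sigma
= (58 - 98) / 17
= -40 / 17
= -2.35


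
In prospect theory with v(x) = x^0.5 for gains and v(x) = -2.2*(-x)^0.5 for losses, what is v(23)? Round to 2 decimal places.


Since x = 23 >= 0, use v(x) = x^0.5
23^0.5 = 4.7958
v(23) = 4.80


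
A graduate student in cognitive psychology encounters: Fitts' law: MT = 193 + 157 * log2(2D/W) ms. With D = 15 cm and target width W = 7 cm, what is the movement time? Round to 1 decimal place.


MT = 193 + 157 * log2(2*15/7)
2D/W = 4.285714
log2(4.285714) = 2.0995
MT = 193 + 157 * 2.0995
= 522.6 ms


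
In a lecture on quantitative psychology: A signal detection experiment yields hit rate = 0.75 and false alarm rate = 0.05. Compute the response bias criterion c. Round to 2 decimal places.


c = -0.5 * (z(HR) + z(FAR))
z(0.75) = 0.6745
z(0.05) = -1.6449
c = -0.5 * (0.6745 + -1.6449)
= -0.5 * -0.9704
= 0.49


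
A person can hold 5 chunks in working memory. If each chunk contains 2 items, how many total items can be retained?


Total items = chunks * items_per_chunk
= 5 * 2
= 10


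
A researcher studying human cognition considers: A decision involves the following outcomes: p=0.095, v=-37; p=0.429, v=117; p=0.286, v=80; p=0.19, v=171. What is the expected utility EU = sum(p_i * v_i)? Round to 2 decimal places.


EU = sum(p_i * v_i)
0.095 * -37 = -3.515
0.429 * 117 = 50.193
0.286 * 80 = 22.88
0.19 * 171 = 32.49
EU = -3.515 + 50.193 + 22.88 + 32.49
= 102.05


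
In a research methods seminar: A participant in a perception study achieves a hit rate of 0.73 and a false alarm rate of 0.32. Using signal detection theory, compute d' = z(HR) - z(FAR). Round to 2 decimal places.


d' = z(HR) - z(FAR)
z(0.73) = 0.6128
z(0.32) = -0.4677
d' = 0.6128 - -0.4677
= 1.08


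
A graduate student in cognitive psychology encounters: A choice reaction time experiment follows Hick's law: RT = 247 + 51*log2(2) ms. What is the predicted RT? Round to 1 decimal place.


RT = 247 + 51 * log2(2)
log2(2) = 1.0
RT = 247 + 51 * 1.0
= 247 + 51.0
= 298.0 ms


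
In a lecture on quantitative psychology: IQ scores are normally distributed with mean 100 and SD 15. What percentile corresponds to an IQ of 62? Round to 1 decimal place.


z = (IQ - mean) / SD
z = (62 - 100) / 15 = -2.5333
Percentile = Phi(-2.5333) * 100
Phi(-2.5333) = 0.00565
= 0.6


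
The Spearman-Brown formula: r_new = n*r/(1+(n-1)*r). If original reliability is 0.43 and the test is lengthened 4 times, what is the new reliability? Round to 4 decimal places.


r_new = n*r / (1 + (n-1)*r)
Numerator = 4 * 0.43 = 1.72
Denominator = 1 + 3 * 0.43 = 2.29
r_new = 1.72 / 2.29
= 0.7511


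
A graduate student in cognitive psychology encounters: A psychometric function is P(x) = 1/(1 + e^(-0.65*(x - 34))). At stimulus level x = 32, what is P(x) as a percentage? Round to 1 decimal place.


P(x) = 1/(1 + e^(-0.65*(32 - 34)))
Exponent = -0.65 * -2 = 1.3
e^(1.3) = 3.669297
P = 1/(1 + 3.669297) = 0.214165
Percentage = 21.4


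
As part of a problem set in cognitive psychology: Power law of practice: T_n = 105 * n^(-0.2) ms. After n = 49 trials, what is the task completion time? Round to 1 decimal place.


T_n = 105 * 49^(-0.2)
49^(-0.2) = 0.459157
T_n = 105 * 0.459157
= 48.2 ms


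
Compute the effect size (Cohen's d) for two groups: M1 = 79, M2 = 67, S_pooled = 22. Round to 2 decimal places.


Cohen's d = (M1 - M2) / S_pooled
= (79 - 67) / 22
= 12 / 22
= 0.55


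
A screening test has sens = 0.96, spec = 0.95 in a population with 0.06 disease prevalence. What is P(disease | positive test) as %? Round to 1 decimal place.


PPV = (sens * prev) / (sens * prev + (1-spec) * (1-prev))
Numerator = 0.96 * 0.06 = 0.0576
P(positive and no disease) = (1 - spec) * (1 - prev) = (1 - 0.95) * (1 - 0.06) = 0.047
Denominator = 0.0576 + 0.047 = 0.1046
PPV = 0.0576 / 0.1046 = 0.550669
As percentage = 55.1


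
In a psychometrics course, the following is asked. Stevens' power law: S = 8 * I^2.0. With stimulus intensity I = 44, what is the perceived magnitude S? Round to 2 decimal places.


S = 8 * 44^2.0
44^2.0 = 1936.0
S = 8 * 1936.0
= 15488.00


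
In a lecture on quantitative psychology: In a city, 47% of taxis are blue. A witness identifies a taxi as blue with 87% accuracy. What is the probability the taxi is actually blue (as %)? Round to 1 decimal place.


P(blue | says blue) = P(says blue | blue)*P(blue) / [P(says blue | blue)*P(blue) + P(says blue | not blue)*P(not blue)]
Numerator = 0.87 * 0.47 = 0.4089
False identification = 0.13 * 0.53 = 0.0689
P = 0.4089 / (0.4089 + 0.0689)
= 0.4089 / 0.4778
As percentage = 85.6


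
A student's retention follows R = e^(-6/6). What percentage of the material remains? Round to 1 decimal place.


R = e^(-t/S)
-t/S = -6/6 = -1.0
R = e^(-1.0) = 0.367879
Percentage = 0.367879 * 100
= 36.8


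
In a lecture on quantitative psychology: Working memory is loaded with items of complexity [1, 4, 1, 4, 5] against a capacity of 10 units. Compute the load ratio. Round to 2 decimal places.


Total complexity = 1 + 4 + 1 + 4 + 5 = 15
Load = total / capacity = 15 / 10
= 1.50


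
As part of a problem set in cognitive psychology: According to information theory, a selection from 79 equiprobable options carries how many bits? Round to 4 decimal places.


H = log2(n)
H = log2(79)
= 6.3038


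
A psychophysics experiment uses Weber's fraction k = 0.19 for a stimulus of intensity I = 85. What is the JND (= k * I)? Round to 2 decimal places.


JND = k * I
JND = 0.19 * 85
= 16.15


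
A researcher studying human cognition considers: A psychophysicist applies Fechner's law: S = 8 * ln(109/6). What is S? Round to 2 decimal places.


S = 8 * ln(109/6)
I/I0 = 18.166667
ln(18.166667) = 2.8996
S = 8 * 2.8996
= 23.20


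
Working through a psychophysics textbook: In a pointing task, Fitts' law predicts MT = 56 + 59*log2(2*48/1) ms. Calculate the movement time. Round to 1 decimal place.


MT = 56 + 59 * log2(2*48/1)
2D/W = 96.0
log2(96.0) = 6.585
MT = 56 + 59 * 6.585
= 444.5 ms


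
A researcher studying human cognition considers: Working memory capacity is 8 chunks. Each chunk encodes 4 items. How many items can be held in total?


Total items = chunks * items_per_chunk
= 8 * 4
= 32


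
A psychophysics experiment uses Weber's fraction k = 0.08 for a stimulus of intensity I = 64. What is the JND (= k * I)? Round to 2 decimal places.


JND = k * I
JND = 0.08 * 64
= 5.12


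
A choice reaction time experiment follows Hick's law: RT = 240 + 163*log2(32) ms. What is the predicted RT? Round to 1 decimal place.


RT = 240 + 163 * log2(32)
log2(32) = 5.0
RT = 240 + 163 * 5.0
= 240 + 815.0
= 1055.0 ms


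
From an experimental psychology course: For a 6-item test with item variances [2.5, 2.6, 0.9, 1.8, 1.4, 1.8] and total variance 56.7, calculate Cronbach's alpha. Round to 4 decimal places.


alpha = (k/(k-1)) * (1 - sum(s_i^2)/s_total^2)
sum(item variances) = 11.0
k/(k-1) = 6/5 = 1.2
1 - 11.0/56.7 = 1 - 0.194004 = 0.805996
alpha = 1.2 * 0.805996
= 0.9672


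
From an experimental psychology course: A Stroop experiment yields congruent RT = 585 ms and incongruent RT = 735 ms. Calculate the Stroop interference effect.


Stroop effect = RT(incongruent) - RT(congruent)
= 735 - 585
= 150 ms


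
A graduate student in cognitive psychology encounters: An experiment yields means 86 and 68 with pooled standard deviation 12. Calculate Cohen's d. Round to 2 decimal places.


Cohen's d = (M1 - M2) / S_pooled
= (86 - 68) / 12
= 18 / 12
= 1.50


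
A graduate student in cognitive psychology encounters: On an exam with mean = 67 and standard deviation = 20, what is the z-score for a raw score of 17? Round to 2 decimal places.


z = (X - mu) / sigma
= (17 - 67) / 20
= -50 / 20
= -2.50


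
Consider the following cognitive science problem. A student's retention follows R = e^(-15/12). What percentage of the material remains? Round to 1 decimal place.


R = e^(-t/S)
-t/S = -15/12 = -1.25
R = e^(-1.25) = 0.286505
Percentage = 0.286505 * 100
= 28.7


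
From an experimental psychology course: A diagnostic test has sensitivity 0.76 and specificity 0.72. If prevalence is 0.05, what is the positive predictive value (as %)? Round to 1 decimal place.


PPV = (sens * prev) / (sens * prev + (1-spec) * (1-prev))
Numerator = 0.76 * 0.05 = 0.038
P(positive and no disease) = (1 - spec) * (1 - prev) = (1 - 0.72) * (1 - 0.05) = 0.266
Denominator = 0.038 + 0.266 = 0.304
PPV = 0.038 / 0.304 = 0.125
As percentage = 12.5


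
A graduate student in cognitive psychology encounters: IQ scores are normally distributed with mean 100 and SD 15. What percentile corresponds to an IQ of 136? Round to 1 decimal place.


z = (IQ - mean) / SD
z = (136 - 100) / 15 = 2.4
Percentile = Phi(2.4) * 100
Phi(2.4) = 0.991802
= 99.2


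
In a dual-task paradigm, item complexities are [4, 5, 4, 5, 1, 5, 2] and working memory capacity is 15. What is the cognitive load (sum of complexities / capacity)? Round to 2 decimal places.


Total complexity = 4 + 5 + 4 + 5 + 1 + 5 + 2 = 26
Load = total / capacity = 26 / 15
= 1.73


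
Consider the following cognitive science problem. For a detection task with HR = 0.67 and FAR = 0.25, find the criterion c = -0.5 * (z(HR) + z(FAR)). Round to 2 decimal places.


c = -0.5 * (z(HR) + z(FAR))
z(0.67) = 0.4399
z(0.25) = -0.6745
c = -0.5 * (0.4399 + -0.6745)
= -0.5 * -0.2346
= 0.12


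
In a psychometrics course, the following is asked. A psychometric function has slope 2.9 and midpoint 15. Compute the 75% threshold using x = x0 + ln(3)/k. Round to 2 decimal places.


At P = 0.75: 0.75 = 1/(1 + e^(-k*(x-x0)))
Solving: e^(-k*(x-x0)) = 1/3
x = x0 + ln(3)/k
ln(3) = 1.0986
x = 15 + 1.0986/2.9
= 15 + 0.3788
= 15.38


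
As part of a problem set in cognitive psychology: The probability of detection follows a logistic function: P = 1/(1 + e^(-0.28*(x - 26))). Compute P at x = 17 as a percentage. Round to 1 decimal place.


P(x) = 1/(1 + e^(-0.28*(17 - 26)))
Exponent = -0.28 * -9 = 2.52
e^(2.52) = 12.428597
P = 1/(1 + 12.428597) = 0.074468
Percentage = 7.4


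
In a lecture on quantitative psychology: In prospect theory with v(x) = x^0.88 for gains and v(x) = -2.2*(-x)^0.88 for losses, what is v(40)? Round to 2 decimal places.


Since x = 40 >= 0, use v(x) = x^0.88
40^0.88 = 25.6929
v(40) = 25.69


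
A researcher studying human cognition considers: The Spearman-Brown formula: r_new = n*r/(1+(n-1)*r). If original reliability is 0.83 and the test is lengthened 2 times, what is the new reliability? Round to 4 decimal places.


r_new = n*r / (1 + (n-1)*r)
Numerator = 2 * 0.83 = 1.66
Denominator = 1 + 1 * 0.83 = 1.83
r_new = 1.66 / 1.83
= 0.9071


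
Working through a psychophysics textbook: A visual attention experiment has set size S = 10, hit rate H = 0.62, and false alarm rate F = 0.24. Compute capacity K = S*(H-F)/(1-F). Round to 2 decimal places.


K = S * (H - F) / (1 - F)
H - F = 0.38
1 - F = 0.76
K = 10 * 0.38 / 0.76
= 5.00


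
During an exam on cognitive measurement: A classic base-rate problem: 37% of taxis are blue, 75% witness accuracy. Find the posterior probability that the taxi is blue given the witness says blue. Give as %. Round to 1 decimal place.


P(blue | says blue) = P(says blue | blue)*P(blue) / [P(says blue | blue)*P(blue) + P(says blue | not blue)*P(not blue)]
Numerator = 0.75 * 0.37 = 0.2775
False identification = 0.25 * 0.63 = 0.1575
P = 0.2775 / (0.2775 + 0.1575)
= 0.2775 / 0.435
As percentage = 63.8


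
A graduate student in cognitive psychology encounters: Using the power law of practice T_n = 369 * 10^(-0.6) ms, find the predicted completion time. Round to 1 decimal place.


T_n = 369 * 10^(-0.6)
10^(-0.6) = 0.251189
T_n = 369 * 0.251189
= 92.7 ms


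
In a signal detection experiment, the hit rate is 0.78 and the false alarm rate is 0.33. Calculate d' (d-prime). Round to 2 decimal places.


d' = z(HR) - z(FAR)
z(0.78) = 0.7722
z(0.33) = -0.4399
d' = 0.7722 - -0.4399
= 1.21


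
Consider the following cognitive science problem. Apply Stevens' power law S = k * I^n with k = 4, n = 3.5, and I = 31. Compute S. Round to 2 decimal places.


S = 4 * 31^3.5
31^3.5 = 165869.2681
S = 4 * 165869.2681
= 663477.07


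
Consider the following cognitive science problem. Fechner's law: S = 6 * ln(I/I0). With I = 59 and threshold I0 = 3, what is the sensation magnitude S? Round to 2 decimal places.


S = 6 * ln(59/3)
I/I0 = 19.666667
ln(19.666667) = 2.9789
S = 6 * 2.9789
= 17.87


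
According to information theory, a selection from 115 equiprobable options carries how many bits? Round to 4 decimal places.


H = log2(n)
H = log2(115)
= 6.8455


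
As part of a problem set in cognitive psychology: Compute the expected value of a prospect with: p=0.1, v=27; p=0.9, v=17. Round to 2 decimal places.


EU = sum(p_i * v_i)
0.1 * 27 = 2.7
0.9 * 17 = 15.3
EU = 2.7 + 15.3
= 18.00


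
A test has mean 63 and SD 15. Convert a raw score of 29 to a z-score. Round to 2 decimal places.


z = (X - mu) / sigma
= (29 - 63) / 15
= -34 / 15
= -2.27


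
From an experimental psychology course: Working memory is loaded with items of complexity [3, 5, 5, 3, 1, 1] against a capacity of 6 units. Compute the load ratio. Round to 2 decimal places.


Total complexity = 3 + 5 + 5 + 3 + 1 + 1 = 18
Load = total / capacity = 18 / 6
= 3.00


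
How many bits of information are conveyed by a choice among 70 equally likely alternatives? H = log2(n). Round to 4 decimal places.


H = log2(n)
H = log2(70)
= 6.1293


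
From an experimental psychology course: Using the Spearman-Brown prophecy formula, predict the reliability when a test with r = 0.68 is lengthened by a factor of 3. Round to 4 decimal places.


r_new = n*r / (1 + (n-1)*r)
Numerator = 3 * 0.68 = 2.04
Denominator = 1 + 2 * 0.68 = 2.36
r_new = 2.04 / 2.36
= 0.8644


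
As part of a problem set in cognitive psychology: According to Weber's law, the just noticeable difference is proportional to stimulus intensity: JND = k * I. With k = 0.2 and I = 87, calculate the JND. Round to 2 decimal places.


JND = k * I
JND = 0.2 * 87
= 17.40


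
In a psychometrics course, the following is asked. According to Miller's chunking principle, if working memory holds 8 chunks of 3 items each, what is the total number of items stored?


Total items = chunks * items_per_chunk
= 8 * 3
= 24


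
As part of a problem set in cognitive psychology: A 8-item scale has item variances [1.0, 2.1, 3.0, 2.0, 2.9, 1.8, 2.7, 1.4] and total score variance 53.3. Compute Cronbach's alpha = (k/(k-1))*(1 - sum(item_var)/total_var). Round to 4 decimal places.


alpha = (k/(k-1)) * (1 - sum(s_i^2)/s_total^2)
sum(item variances) = 16.9
k/(k-1) = 8/7 = 1.142857
1 - 16.9/53.3 = 1 - 0.317073 = 0.682927
alpha = 1.142857 * 0.682927
= 0.7805


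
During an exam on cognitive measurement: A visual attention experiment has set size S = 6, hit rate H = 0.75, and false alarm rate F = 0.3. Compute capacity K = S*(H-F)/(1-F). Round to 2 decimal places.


K = S * (H - F) / (1 - F)
H - F = 0.45
1 - F = 0.7
K = 6 * 0.45 / 0.7
= 3.86


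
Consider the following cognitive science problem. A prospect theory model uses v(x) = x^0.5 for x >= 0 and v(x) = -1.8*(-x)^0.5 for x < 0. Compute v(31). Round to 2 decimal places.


Since x = 31 >= 0, use v(x) = x^0.5
31^0.5 = 5.5678
v(31) = 5.57


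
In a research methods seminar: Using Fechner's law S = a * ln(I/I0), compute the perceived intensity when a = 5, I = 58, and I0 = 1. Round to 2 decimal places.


S = 5 * ln(58/1)
I/I0 = 58.0
ln(58.0) = 4.0604
S = 5 * 4.0604
= 20.30


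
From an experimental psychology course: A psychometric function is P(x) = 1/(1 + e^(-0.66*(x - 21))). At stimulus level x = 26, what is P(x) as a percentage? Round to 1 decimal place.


P(x) = 1/(1 + e^(-0.66*(26 - 21)))
Exponent = -0.66 * 5 = -3.3
e^(-3.3) = 0.036883
P = 1/(1 + 0.036883) = 0.964429
Percentage = 96.4


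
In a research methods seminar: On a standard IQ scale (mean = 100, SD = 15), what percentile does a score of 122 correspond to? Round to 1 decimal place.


z = (IQ - mean) / SD
z = (122 - 100) / 15 = 1.4667
Percentile = Phi(1.4667) * 100
Phi(1.4667) = 0.928771
= 92.9


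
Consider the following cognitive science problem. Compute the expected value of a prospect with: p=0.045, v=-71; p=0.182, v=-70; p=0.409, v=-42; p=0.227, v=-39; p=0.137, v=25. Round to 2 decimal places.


EU = sum(p_i * v_i)
0.045 * -71 = -3.195
0.182 * -70 = -12.74
0.409 * -42 = -17.178
0.227 * -39 = -8.853
0.137 * 25 = 3.425
EU = -3.195 + -12.74 + -17.178 + -8.853 + 3.425
= -38.54


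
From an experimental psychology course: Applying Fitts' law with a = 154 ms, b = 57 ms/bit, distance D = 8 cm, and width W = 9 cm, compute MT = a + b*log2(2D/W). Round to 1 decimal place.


MT = 154 + 57 * log2(2*8/9)
2D/W = 1.777778
log2(1.777778) = 0.8301
MT = 154 + 57 * 0.8301
= 201.3 ms


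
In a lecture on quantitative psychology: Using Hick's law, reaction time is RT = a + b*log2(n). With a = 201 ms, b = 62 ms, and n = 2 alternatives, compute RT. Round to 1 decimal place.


RT = 201 + 62 * log2(2)
log2(2) = 1.0
RT = 201 + 62 * 1.0
= 201 + 62.0
= 263.0 ms


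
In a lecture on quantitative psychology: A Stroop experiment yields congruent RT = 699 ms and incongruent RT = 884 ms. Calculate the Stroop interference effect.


Stroop effect = RT(incongruent) - RT(congruent)
= 884 - 699
= 185 ms


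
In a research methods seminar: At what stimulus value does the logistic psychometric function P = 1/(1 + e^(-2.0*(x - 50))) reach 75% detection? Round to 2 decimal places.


At P = 0.75: 0.75 = 1/(1 + e^(-k*(x-x0)))
Solving: e^(-k*(x-x0)) = 1/3
x = x0 + ln(3)/k
ln(3) = 1.0986
x = 50 + 1.0986/2.0
= 50 + 0.5493
= 50.55


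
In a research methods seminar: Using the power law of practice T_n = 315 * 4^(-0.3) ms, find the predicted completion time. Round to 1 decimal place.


T_n = 315 * 4^(-0.3)
4^(-0.3) = 0.659754
T_n = 315 * 0.659754
= 207.8 ms


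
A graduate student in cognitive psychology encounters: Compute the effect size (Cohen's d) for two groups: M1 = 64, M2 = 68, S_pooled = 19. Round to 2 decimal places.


Cohen's d = (M1 - M2) / S_pooled
= (64 - 68) / 19
= -4 / 19
= -0.21


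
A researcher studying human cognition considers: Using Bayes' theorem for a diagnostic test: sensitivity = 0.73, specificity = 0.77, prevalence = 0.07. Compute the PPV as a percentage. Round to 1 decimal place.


PPV = (sens * prev) / (sens * prev + (1-spec) * (1-prev))
Numerator = 0.73 * 0.07 = 0.0511
P(positive and no disease) = (1 - spec) * (1 - prev) = (1 - 0.77) * (1 - 0.07) = 0.2139
Denominator = 0.0511 + 0.2139 = 0.265
PPV = 0.0511 / 0.265 = 0.19283
As percentage = 19.3


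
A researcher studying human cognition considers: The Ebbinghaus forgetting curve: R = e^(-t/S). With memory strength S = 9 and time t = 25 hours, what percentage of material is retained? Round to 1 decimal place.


R = e^(-t/S)
-t/S = -25/9 = -2.777778
R = e^(-2.777778) = 0.062177
Percentage = 0.062177 * 100
= 6.2


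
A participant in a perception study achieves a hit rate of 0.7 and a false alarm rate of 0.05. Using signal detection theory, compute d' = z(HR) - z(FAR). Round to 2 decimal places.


d' = z(HR) - z(FAR)
z(0.7) = 0.5244
z(0.05) = -1.6449
d' = 0.5244 - -1.6449
= 2.17


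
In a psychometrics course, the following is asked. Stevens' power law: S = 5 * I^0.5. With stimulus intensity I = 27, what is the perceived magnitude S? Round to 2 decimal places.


S = 5 * 27^0.5
27^0.5 = 5.1962
S = 5 * 5.1962
= 25.98


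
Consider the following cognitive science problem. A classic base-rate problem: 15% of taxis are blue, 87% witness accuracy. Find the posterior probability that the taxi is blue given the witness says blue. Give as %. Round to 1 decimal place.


P(blue | says blue) = P(says blue | blue)*P(blue) / [P(says blue | blue)*P(blue) + P(says blue | not blue)*P(not blue)]
Numerator = 0.87 * 0.15 = 0.1305
False identification = 0.13 * 0.85 = 0.1105
P = 0.1305 / (0.1305 + 0.1105)
= 0.1305 / 0.241
As percentage = 54.1


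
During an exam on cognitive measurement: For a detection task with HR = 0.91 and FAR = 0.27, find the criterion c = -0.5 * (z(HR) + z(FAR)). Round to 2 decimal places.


c = -0.5 * (z(HR) + z(FAR))
z(0.91) = 1.3408
z(0.27) = -0.6128
c = -0.5 * (1.3408 + -0.6128)
= -0.5 * 0.728
= -0.36


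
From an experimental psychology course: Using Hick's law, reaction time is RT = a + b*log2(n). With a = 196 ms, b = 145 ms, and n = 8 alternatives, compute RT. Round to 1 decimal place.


RT = 196 + 145 * log2(8)
log2(8) = 3.0
RT = 196 + 145 * 3.0
= 196 + 435.0
= 631.0 ms


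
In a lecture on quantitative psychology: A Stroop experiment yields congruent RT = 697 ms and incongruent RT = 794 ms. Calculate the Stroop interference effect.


Stroop effect = RT(incongruent) - RT(congruent)
= 794 - 697
= 97 ms


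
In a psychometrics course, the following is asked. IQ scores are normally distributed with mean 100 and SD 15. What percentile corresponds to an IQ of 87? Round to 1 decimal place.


z = (IQ - mean) / SD
z = (87 - 100) / 15 = -0.8667
Percentile = Phi(-0.8667) * 100
Phi(-0.8667) = 0.193053
= 19.3


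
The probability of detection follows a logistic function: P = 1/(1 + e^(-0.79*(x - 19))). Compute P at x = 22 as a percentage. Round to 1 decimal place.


P(x) = 1/(1 + e^(-0.79*(22 - 19)))
Exponent = -0.79 * 3 = -2.37
e^(-2.37) = 0.093481
P = 1/(1 + 0.093481) = 0.914511
Percentage = 91.5


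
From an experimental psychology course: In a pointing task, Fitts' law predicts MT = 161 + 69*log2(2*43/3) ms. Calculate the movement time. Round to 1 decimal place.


MT = 161 + 69 * log2(2*43/3)
2D/W = 28.666667
log2(28.666667) = 4.8413
MT = 161 + 69 * 4.8413
= 495.0 ms


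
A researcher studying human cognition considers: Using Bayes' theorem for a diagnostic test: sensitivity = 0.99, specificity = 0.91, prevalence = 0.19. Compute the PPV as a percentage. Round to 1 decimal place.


PPV = (sens * prev) / (sens * prev + (1-spec) * (1-prev))
Numerator = 0.99 * 0.19 = 0.1881
P(positive and no disease) = (1 - spec) * (1 - prev) = (1 - 0.91) * (1 - 0.19) = 0.0729
Denominator = 0.1881 + 0.0729 = 0.261
PPV = 0.1881 / 0.261 = 0.72069
As percentage = 72.1


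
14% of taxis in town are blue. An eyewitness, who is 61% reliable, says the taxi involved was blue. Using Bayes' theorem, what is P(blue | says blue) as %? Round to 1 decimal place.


P(blue | says blue) = P(says blue | blue)*P(blue) / [P(says blue | blue)*P(blue) + P(says blue | not blue)*P(not blue)]
Numerator = 0.61 * 0.14 = 0.0854
False identification = 0.39 * 0.86 = 0.3354
P = 0.0854 / (0.0854 + 0.3354)
= 0.0854 / 0.4208
As percentage = 20.3


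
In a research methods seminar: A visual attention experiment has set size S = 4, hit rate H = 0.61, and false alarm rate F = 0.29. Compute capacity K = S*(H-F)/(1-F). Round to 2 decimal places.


K = S * (H - F) / (1 - F)
H - F = 0.32
1 - F = 0.71
K = 4 * 0.32 / 0.71
= 1.80


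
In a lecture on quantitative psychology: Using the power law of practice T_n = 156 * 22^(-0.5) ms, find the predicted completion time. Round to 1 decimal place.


T_n = 156 * 22^(-0.5)
22^(-0.5) = 0.213201
T_n = 156 * 0.213201
= 33.3 ms


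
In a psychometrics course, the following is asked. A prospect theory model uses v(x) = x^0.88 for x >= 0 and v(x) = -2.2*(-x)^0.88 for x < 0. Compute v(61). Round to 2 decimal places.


Since x = 61 >= 0, use v(x) = x^0.88
61^0.88 = 37.2469
v(61) = 37.25


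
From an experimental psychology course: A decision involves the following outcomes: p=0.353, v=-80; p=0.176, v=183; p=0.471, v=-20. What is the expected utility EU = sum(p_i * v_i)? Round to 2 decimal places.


EU = sum(p_i * v_i)
0.353 * -80 = -28.24
0.176 * 183 = 32.208
0.471 * -20 = -9.42
EU = -28.24 + 32.208 + -9.42
= -5.45


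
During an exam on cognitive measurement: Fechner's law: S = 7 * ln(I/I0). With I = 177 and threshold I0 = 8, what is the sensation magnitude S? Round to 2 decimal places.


S = 7 * ln(177/8)
I/I0 = 22.125
ln(22.125) = 3.0967
S = 7 * 3.0967
= 21.68


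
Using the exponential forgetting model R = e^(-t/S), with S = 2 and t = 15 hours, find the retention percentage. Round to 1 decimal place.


R = e^(-t/S)
-t/S = -15/2 = -7.5
R = e^(-7.5) = 0.000553
Percentage = 0.000553 * 100
= 0.1


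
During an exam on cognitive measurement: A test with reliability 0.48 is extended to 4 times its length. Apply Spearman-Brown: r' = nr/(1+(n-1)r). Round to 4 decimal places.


r_new = n*r / (1 + (n-1)*r)
Numerator = 4 * 0.48 = 1.92
Denominator = 1 + 3 * 0.48 = 2.44
r_new = 1.92 / 2.44
= 0.7869


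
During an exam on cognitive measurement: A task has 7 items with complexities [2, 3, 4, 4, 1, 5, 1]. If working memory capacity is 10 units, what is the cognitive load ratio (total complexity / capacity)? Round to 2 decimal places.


Total complexity = 2 + 3 + 4 + 4 + 1 + 5 + 1 = 20
Load = total / capacity = 20 / 10
= 2.00


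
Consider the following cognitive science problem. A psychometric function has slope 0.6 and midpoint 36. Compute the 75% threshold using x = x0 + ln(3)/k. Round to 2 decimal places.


At P = 0.75: 0.75 = 1/(1 + e^(-k*(x-x0)))
Solving: e^(-k*(x-x0)) = 1/3
x = x0 + ln(3)/k
ln(3) = 1.0986
x = 36 + 1.0986/0.6
= 36 + 1.831
= 37.83


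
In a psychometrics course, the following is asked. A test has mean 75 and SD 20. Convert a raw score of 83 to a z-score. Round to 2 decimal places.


z = (X - mu) / sigma
= (83 - 75) / 20
= 8 / 20
= 0.40


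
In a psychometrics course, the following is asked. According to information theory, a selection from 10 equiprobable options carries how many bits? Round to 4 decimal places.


H = log2(n)
H = log2(10)
= 3.3219


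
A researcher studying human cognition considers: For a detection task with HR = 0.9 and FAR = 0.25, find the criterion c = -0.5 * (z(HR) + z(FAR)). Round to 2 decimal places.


c = -0.5 * (z(HR) + z(FAR))
z(0.9) = 1.2816
z(0.25) = -0.6745
c = -0.5 * (1.2816 + -0.6745)
= -0.5 * 0.6071
= -0.30


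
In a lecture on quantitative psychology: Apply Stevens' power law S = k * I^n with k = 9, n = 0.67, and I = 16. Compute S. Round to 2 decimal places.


S = 9 * 16^0.67
16^0.67 = 6.4086
S = 9 * 6.4086
= 57.68


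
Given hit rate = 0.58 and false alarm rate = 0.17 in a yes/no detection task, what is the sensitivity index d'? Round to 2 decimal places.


d' = z(HR) - z(FAR)
z(0.58) = 0.2019
z(0.17) = -0.9542
d' = 0.2019 - -0.9542
= 1.16


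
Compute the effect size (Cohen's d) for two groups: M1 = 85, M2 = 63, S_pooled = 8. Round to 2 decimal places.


Cohen's d = (M1 - M2) / S_pooled
= (85 - 63) / 8
= 22 / 8
= 2.75


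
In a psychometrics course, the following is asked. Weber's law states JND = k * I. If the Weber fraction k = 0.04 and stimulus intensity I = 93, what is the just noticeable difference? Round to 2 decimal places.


JND = k * I
JND = 0.04 * 93
= 3.72


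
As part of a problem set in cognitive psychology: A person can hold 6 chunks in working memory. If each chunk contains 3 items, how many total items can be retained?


Total items = chunks * items_per_chunk
= 6 * 3
= 18


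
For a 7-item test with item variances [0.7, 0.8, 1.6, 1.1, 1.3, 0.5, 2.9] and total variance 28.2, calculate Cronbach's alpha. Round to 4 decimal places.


alpha = (k/(k-1)) * (1 - sum(s_i^2)/s_total^2)
sum(item variances) = 8.9
k/(k-1) = 7/6 = 1.166667
1 - 8.9/28.2 = 1 - 0.315603 = 0.684397
alpha = 1.166667 * 0.684397
= 0.7985


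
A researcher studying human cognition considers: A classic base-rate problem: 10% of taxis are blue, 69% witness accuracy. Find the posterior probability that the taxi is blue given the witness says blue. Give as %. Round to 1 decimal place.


P(blue | says blue) = P(says blue | blue)*P(blue) / [P(says blue | blue)*P(blue) + P(says blue | not blue)*P(not blue)]
Numerator = 0.69 * 0.1 = 0.069
False identification = 0.31 * 0.9 = 0.279
P = 0.069 / (0.069 + 0.279)
= 0.069 / 0.348
As percentage = 19.8


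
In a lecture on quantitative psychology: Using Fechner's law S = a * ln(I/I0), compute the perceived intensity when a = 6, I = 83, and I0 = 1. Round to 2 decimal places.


S = 6 * ln(83/1)
I/I0 = 83.0
ln(83.0) = 4.4188
S = 6 * 4.4188
= 26.51


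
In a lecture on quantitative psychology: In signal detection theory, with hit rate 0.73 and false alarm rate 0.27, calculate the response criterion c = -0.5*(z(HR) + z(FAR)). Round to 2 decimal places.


c = -0.5 * (z(HR) + z(FAR))
z(0.73) = 0.6128
z(0.27) = -0.6128
c = -0.5 * (0.6128 + -0.6128)
= -0.5 * 0.0
= 0.00


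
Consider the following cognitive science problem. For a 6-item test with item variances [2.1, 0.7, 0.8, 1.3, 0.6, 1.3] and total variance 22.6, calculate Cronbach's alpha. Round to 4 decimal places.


alpha = (k/(k-1)) * (1 - sum(s_i^2)/s_total^2)
sum(item variances) = 6.8
k/(k-1) = 6/5 = 1.2
1 - 6.8/22.6 = 1 - 0.300885 = 0.699115
alpha = 1.2 * 0.699115
= 0.8389


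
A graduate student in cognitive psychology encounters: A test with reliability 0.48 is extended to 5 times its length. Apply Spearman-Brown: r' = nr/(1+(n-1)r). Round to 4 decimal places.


r_new = n*r / (1 + (n-1)*r)
Numerator = 5 * 0.48 = 2.4
Denominator = 1 + 4 * 0.48 = 2.92
r_new = 2.4 / 2.92
= 0.8219


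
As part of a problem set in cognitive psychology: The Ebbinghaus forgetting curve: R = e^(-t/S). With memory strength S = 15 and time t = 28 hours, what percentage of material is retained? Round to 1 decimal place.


R = e^(-t/S)
-t/S = -28/15 = -1.866667
R = e^(-1.866667) = 0.154638
Percentage = 0.154638 * 100
= 15.5


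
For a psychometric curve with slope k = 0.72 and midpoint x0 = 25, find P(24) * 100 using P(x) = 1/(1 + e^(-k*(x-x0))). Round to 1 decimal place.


P(x) = 1/(1 + e^(-0.72*(24 - 25)))
Exponent = -0.72 * -1 = 0.72
e^(0.72) = 2.054433
P = 1/(1 + 2.054433) = 0.327393
Percentage = 32.7


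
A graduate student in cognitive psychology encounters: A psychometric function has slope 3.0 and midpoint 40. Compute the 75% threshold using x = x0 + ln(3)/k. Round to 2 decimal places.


At P = 0.75: 0.75 = 1/(1 + e^(-k*(x-x0)))
Solving: e^(-k*(x-x0)) = 1/3
x = x0 + ln(3)/k
ln(3) = 1.0986
x = 40 + 1.0986/3.0
= 40 + 0.3662
= 40.37


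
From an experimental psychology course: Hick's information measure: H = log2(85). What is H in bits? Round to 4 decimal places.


H = log2(n)
H = log2(85)
= 6.4094


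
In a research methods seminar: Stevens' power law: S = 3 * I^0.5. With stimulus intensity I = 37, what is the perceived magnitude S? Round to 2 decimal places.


S = 3 * 37^0.5
37^0.5 = 6.0828
S = 3 * 6.0828
= 18.25


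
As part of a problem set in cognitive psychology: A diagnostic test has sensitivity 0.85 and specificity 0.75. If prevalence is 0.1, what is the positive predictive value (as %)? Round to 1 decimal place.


PPV = (sens * prev) / (sens * prev + (1-spec) * (1-prev))
Numerator = 0.85 * 0.1 = 0.085
P(positive and no disease) = (1 - spec) * (1 - prev) = (1 - 0.75) * (1 - 0.1) = 0.225
Denominator = 0.085 + 0.225 = 0.31
PPV = 0.085 / 0.31 = 0.274194
As percentage = 27.4


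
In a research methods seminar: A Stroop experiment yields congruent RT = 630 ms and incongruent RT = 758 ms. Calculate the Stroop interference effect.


Stroop effect = RT(incongruent) - RT(congruent)
= 758 - 630
= 128 ms


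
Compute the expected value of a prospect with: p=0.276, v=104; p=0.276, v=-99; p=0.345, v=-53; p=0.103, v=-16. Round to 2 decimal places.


EU = sum(p_i * v_i)
0.276 * 104 = 28.704
0.276 * -99 = -27.324
0.345 * -53 = -18.285
0.103 * -16 = -1.648
EU = 28.704 + -27.324 + -18.285 + -1.648
= -18.55


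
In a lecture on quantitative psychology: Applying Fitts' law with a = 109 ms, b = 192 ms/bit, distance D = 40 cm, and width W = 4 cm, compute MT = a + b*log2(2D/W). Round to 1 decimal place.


MT = 109 + 192 * log2(2*40/4)
2D/W = 20.0
log2(20.0) = 4.3219
MT = 109 + 192 * 4.3219
= 938.8 ms
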